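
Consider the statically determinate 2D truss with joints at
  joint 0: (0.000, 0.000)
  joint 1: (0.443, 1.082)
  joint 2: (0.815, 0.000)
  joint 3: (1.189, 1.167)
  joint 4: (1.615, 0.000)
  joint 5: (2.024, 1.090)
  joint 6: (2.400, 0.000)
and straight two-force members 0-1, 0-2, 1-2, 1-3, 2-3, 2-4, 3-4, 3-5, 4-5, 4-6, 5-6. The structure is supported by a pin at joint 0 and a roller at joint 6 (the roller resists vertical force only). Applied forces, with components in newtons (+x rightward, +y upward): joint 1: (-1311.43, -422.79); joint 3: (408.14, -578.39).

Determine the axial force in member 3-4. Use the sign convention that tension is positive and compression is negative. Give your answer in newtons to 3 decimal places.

28.087

N=7 nodes, M=11 members, R=3 reactions → 2N=14, M+R=14
member 0 (0-1): L=1.1692, (cx,cy)=(0.3789,0.9254)
member 1 (0-2): L=0.8150, (cx,cy)=(1.0000,0.0000)
member 2 (1-2): L=1.1442, (cx,cy)=(0.3251,-0.9457)
member 3 (1-3): L=0.7508, (cx,cy)=(0.9936,0.1132)
member 4 (2-3): L=1.2255, (cx,cy)=(0.3052,0.9523)
member 5 (2-4): L=0.8000, (cx,cy)=(1.0000,0.0000)
member 6 (3-4): L=1.2423, (cx,cy)=(0.3429,-0.9394)
member 7 (3-5): L=0.8385, (cx,cy)=(0.9958,-0.0918)
member 8 (4-5): L=1.1642, (cx,cy)=(0.3513,0.9363)
member 9 (4-6): L=0.7850, (cx,cy)=(1.0000,0.0000)
member 10 (5-6): L=1.1530, (cx,cy)=(0.3261,-0.9453)
solve A·x = −loads:
  F[0-1] = -1112.3104 N (compression)
  F[0-2] = -481.8364 N (compression)
  F[1-2] = +720.4417 N (tension)
  F[1-3] = +659.9831 N (tension)
  F[2-3] = -715.4322 N (compression)
  F[2-4] = -29.2573 N (compression)
  F[3-4] = +28.0874 N (tension)
  F[3-5] = +19.7092 N (tension)
  F[4-5] = -28.1807 N (compression)
  F[4-6] = -9.7257 N (compression)
  F[5-6] = +29.8246 N (tension)
  Rx@0 = +903.2900 N
  Ry@0 = +1029.3743 N
  Ry@6 = -28.1943 N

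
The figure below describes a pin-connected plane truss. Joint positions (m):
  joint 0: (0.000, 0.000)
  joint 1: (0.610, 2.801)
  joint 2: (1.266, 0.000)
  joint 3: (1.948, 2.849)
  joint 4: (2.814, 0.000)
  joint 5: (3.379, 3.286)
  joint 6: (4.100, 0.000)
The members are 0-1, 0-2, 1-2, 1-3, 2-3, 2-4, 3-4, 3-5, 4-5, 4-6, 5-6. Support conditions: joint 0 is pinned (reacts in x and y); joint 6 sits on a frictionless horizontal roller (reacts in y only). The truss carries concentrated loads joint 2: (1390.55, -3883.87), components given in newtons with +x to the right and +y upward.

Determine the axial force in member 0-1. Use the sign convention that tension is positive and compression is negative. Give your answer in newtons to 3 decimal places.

N=7 nodes, M=11 members, R=3 reactions → 2N=14, M+R=14
member 0 (0-1): L=2.8667, (cx,cy)=(0.2128,0.9771)
member 1 (0-2): L=1.2660, (cx,cy)=(1.0000,0.0000)
member 2 (1-2): L=2.8768, (cx,cy)=(0.2280,-0.9737)
member 3 (1-3): L=1.3389, (cx,cy)=(0.9994,0.0359)
member 4 (2-3): L=2.9295, (cx,cy)=(0.2328,0.9725)
member 5 (2-4): L=1.5480, (cx,cy)=(1.0000,0.0000)
member 6 (3-4): L=2.9777, (cx,cy)=(0.2908,-0.9568)
member 7 (3-5): L=1.4962, (cx,cy)=(0.9564,0.2921)
member 8 (4-5): L=3.3342, (cx,cy)=(0.1695,0.9855)
member 9 (4-6): L=1.2860, (cx,cy)=(1.0000,0.0000)
member 10 (5-6): L=3.3642, (cx,cy)=(0.2143,-0.9768)
solve A·x = −loads:
  F[0-1] = -2747.5318 N (compression)
  F[0-2] = +1975.2019 N (tension)
  F[1-2] = +2712.9149 N (tension)
  F[1-3] = -1204.0566 N (compression)
  F[2-3] = +1277.5325 N (tension)
  F[2-4] = +905.8668 N (tension)
  F[3-4] = -1411.5471 N (compression)
  F[3-5] = -517.9329 N (compression)
  F[4-5] = +1370.3518 N (tension)
  F[4-6] = +263.1372 N (tension)
  F[5-6] = -1227.7922 N (compression)
  Rx@0 = -1390.5500 N
  Ry@0 = +2684.6067 N
  Ry@6 = +1199.2633 N

-2747.532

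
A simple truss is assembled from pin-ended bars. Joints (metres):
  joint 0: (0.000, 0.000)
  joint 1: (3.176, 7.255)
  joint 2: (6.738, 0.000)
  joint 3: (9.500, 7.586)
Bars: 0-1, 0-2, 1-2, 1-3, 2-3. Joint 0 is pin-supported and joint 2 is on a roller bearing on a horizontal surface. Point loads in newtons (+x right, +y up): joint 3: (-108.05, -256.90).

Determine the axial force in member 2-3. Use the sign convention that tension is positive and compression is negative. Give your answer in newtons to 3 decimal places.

-272.574

N=4 nodes, M=5 members, R=3 reactions → 2N=8, M+R=8
member 0 (0-1): L=7.9197, (cx,cy)=(0.4010,0.9161)
member 1 (0-2): L=6.7380, (cx,cy)=(1.0000,0.0000)
member 2 (1-2): L=8.0823, (cx,cy)=(0.4407,-0.8976)
member 3 (1-3): L=6.3327, (cx,cy)=(0.9986,0.0523)
member 4 (2-3): L=8.0732, (cx,cy)=(0.3421,0.9397)
solve A·x = −loads:
  F[0-1] = -17.8388 N (compression)
  F[0-2] = -100.8962 N (compression)
  F[1-2] = +17.3422 N (tension)
  F[1-3] = -14.8171 N (compression)
  F[2-3] = -272.5737 N (compression)
  Rx@0 = +108.0500 N
  Ry@0 = +16.3416 N
  Ry@2 = +240.5584 N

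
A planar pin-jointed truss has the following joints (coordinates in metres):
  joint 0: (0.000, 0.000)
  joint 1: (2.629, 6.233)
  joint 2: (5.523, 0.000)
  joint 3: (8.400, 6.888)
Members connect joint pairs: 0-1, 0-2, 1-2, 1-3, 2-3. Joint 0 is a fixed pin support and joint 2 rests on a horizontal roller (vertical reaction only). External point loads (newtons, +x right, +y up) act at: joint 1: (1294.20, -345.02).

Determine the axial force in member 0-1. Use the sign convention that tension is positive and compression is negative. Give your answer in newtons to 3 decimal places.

N=4 nodes, M=5 members, R=3 reactions → 2N=8, M+R=8
member 0 (0-1): L=6.7648, (cx,cy)=(0.3886,0.9214)
member 1 (0-2): L=5.5230, (cx,cy)=(1.0000,0.0000)
member 2 (1-2): L=6.8721, (cx,cy)=(0.4211,-0.9070)
member 3 (1-3): L=5.8081, (cx,cy)=(0.9936,0.1128)
member 4 (2-3): L=7.4647, (cx,cy)=(0.3854,0.9227)
solve A·x = −loads:
  F[0-1] = +1388.9690 N (tension)
  F[0-2] = +754.4024 N (tension)
  F[1-2] = -1791.4014 N (compression)
  F[1-3] = -0.0000 N (compression)
  F[2-3] = +0.0000 N (tension)
  Rx@0 = -1294.2000 N
  Ry@0 = -1279.7865 N
  Ry@2 = +1624.8065 N

1388.969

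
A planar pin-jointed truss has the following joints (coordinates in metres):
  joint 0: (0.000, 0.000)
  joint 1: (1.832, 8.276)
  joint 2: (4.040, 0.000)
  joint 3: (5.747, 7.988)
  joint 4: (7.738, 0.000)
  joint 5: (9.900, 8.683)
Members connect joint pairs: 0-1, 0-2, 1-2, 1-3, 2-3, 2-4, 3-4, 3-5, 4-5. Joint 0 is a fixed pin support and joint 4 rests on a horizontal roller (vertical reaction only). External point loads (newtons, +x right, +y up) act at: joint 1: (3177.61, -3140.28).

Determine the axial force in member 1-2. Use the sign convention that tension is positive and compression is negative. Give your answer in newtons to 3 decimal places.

N=6 nodes, M=9 members, R=3 reactions → 2N=12, M+R=12
member 0 (0-1): L=8.4763, (cx,cy)=(0.2161,0.9764)
member 1 (0-2): L=4.0400, (cx,cy)=(1.0000,0.0000)
member 2 (1-2): L=8.5655, (cx,cy)=(0.2578,-0.9662)
member 3 (1-3): L=3.9256, (cx,cy)=(0.9973,-0.0734)
member 4 (2-3): L=8.1684, (cx,cy)=(0.2090,0.9779)
member 5 (2-4): L=3.6980, (cx,cy)=(1.0000,0.0000)
member 6 (3-4): L=8.2324, (cx,cy)=(0.2418,-0.9703)
member 7 (3-5): L=4.2108, (cx,cy)=(0.9863,0.1651)
member 8 (4-5): L=8.9481, (cx,cy)=(0.2416,0.9704)
solve A·x = −loads:
  F[0-1] = +1025.9823 N (tension)
  F[0-2] = +2955.8635 N (tension)
  F[1-2] = -4143.1592 N (compression)
  F[1-3] = -1892.9456 N (compression)
  F[2-3] = +4093.5195 N (tension)
  F[2-4] = +1032.3920 N (tension)
  F[3-4] = -4268.7353 N (compression)
  F[3-5] = +0.0000 N (tension)
  F[4-5] = +0.0000 N (tension)
  Rx@0 = -3177.6100 N
  Ry@0 = -1001.7326 N
  Ry@4 = +4142.0126 N

-4143.159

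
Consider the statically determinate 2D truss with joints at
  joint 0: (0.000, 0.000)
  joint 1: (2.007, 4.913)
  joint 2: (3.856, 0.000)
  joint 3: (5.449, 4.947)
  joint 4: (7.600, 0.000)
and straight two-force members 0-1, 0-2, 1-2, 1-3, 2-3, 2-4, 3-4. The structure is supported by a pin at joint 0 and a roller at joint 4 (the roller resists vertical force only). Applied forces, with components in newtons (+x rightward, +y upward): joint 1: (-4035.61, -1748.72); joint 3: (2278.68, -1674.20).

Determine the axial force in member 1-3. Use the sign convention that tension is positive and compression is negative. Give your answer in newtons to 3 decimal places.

2419.506

N=5 nodes, M=7 members, R=3 reactions → 2N=10, M+R=10
member 0 (0-1): L=5.3071, (cx,cy)=(0.3782,0.9257)
member 1 (0-2): L=3.8560, (cx,cy)=(1.0000,0.0000)
member 2 (1-2): L=5.2494, (cx,cy)=(0.3522,-0.9359)
member 3 (1-3): L=3.4422, (cx,cy)=(1.0000,0.0099)
member 4 (2-3): L=5.1972, (cx,cy)=(0.3065,0.9519)
member 5 (2-4): L=3.7440, (cx,cy)=(1.0000,0.0000)
member 6 (3-4): L=5.3944, (cx,cy)=(0.3987,-0.9171)
solve A·x = −loads:
  F[0-1] = -3117.8775 N (compression)
  F[0-2] = -577.8405 N (compression)
  F[1-2] = +1241.0439 N (tension)
  F[1-3] = +2419.5061 N (tension)
  F[2-3] = -1220.2448 N (compression)
  F[2-4] = +233.3136 N (tension)
  F[3-4] = -585.1178 N (compression)
  Rx@0 = +1756.9300 N
  Ry@0 = +2886.3312 N
  Ry@4 = +536.5888 N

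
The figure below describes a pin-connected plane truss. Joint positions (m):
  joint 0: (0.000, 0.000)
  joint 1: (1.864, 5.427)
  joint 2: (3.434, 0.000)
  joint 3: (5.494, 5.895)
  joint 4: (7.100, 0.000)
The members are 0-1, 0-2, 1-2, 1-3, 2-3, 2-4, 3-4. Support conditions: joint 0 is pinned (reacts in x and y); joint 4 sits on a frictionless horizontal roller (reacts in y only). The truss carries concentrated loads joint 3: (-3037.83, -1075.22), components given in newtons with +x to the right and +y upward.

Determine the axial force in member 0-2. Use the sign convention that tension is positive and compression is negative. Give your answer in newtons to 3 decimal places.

-2087.981

N=5 nodes, M=7 members, R=3 reactions → 2N=10, M+R=10
member 0 (0-1): L=5.7382, (cx,cy)=(0.3248,0.9458)
member 1 (0-2): L=3.4340, (cx,cy)=(1.0000,0.0000)
member 2 (1-2): L=5.6495, (cx,cy)=(0.2779,-0.9606)
member 3 (1-3): L=3.6600, (cx,cy)=(0.9918,0.1279)
member 4 (2-3): L=6.2446, (cx,cy)=(0.3299,0.9440)
member 5 (2-4): L=3.6660, (cx,cy)=(1.0000,0.0000)
member 6 (3-4): L=6.1098, (cx,cy)=(0.2629,-0.9648)
solve A·x = −loads:
  F[0-1] = -2924.0412 N (compression)
  F[0-2] = -2087.9812 N (compression)
  F[1-2] = +2652.4530 N (tension)
  F[1-3] = -1700.9254 N (compression)
  F[2-3] = -2699.0659 N (compression)
  F[2-4] = -460.4810 N (compression)
  F[3-4] = +1751.8492 N (tension)
  Rx@0 = +3037.8300 N
  Ry@0 = +2765.4664 N
  Ry@4 = -1690.2464 N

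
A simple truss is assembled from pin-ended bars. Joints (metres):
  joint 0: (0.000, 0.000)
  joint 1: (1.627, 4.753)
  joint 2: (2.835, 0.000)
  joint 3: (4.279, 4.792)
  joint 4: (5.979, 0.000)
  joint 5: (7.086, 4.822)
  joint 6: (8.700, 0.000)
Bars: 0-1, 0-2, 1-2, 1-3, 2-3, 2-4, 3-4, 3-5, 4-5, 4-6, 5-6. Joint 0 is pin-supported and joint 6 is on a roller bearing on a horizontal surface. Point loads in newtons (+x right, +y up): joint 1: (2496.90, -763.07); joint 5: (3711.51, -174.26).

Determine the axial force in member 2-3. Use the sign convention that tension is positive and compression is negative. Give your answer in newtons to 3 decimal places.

3698.429

N=7 nodes, M=11 members, R=3 reactions → 2N=14, M+R=14
member 0 (0-1): L=5.0238, (cx,cy)=(0.3239,0.9461)
member 1 (0-2): L=2.8350, (cx,cy)=(1.0000,0.0000)
member 2 (1-2): L=4.9041, (cx,cy)=(0.2463,-0.9692)
member 3 (1-3): L=2.6523, (cx,cy)=(0.9999,0.0147)
member 4 (2-3): L=5.0048, (cx,cy)=(0.2885,0.9575)
member 5 (2-4): L=3.1440, (cx,cy)=(1.0000,0.0000)
member 6 (3-4): L=5.0846, (cx,cy)=(0.3343,-0.9425)
member 7 (3-5): L=2.8072, (cx,cy)=(0.9999,0.0107)
member 8 (4-5): L=4.9474, (cx,cy)=(0.2238,0.9746)
member 9 (4-6): L=2.7210, (cx,cy)=(1.0000,0.0000)
member 10 (5-6): L=5.0849, (cx,cy)=(0.3174,-0.9483)
solve A·x = −loads:
  F[0-1] = +2926.2416 N (tension)
  F[0-2] = +5260.7139 N (tension)
  F[1-2] = -3653.7283 N (compression)
  F[1-3] = -649.2727 N (compression)
  F[2-3] = +3698.4286 N (tension)
  F[2-4] = +3293.6388 N (tension)
  F[3-4] = -3728.3735 N (compression)
  F[3-5] = +1664.5190 N (tension)
  F[4-5] = +3605.2186 N (tension)
  F[4-6] = +1240.4104 N (tension)
  F[5-6] = -3907.9434 N (compression)
  Rx@0 = -6208.4100 N
  Ry@0 = -2768.5307 N
  Ry@6 = +3705.8607 N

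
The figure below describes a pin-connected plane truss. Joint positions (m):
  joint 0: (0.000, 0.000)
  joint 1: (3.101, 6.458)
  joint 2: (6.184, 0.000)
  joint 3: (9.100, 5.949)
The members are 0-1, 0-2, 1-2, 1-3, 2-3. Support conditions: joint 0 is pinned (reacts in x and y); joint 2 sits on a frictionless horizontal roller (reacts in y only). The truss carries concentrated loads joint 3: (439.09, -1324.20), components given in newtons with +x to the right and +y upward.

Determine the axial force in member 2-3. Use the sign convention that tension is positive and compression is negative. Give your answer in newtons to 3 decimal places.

N=4 nodes, M=5 members, R=3 reactions → 2N=8, M+R=8
member 0 (0-1): L=7.1639, (cx,cy)=(0.4329,0.9015)
member 1 (0-2): L=6.1840, (cx,cy)=(1.0000,0.0000)
member 2 (1-2): L=7.1562, (cx,cy)=(0.4308,-0.9024)
member 3 (1-3): L=6.0206, (cx,cy)=(0.9964,-0.0845)
member 4 (2-3): L=6.6252, (cx,cy)=(0.4401,0.8979)
solve A·x = −loads:
  F[0-1] = +1161.2459 N (tension)
  F[0-2] = -63.5700 N (compression)
  F[1-2] = -1258.2105 N (compression)
  F[1-3] = +1048.4729 N (tension)
  F[2-3] = -1376.0054 N (compression)
  Rx@0 = -439.0900 N
  Ry@0 = -1046.8166 N
  Ry@2 = +2371.0166 N

-1376.005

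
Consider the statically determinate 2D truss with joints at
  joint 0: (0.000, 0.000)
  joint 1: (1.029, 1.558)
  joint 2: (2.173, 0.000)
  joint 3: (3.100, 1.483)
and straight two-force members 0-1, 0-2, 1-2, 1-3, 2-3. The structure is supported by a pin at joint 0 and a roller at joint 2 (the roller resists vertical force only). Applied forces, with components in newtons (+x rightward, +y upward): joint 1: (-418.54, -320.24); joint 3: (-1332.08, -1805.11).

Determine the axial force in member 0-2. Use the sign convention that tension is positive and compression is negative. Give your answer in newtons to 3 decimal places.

-1349.243

N=4 nodes, M=5 members, R=3 reactions → 2N=8, M+R=8
member 0 (0-1): L=1.8671, (cx,cy)=(0.5511,0.8344)
member 1 (0-2): L=2.1730, (cx,cy)=(1.0000,0.0000)
member 2 (1-2): L=1.9329, (cx,cy)=(0.5919,-0.8060)
member 3 (1-3): L=2.0724, (cx,cy)=(0.9993,-0.0362)
member 4 (2-3): L=1.7489, (cx,cy)=(0.5301,0.8480)
solve A·x = −loads:
  F[0-1] = -728.3048 N (compression)
  F[0-2] = -1349.2433 N (compression)
  F[1-2] = +365.6079 N (tension)
  F[1-3] = -199.3548 N (compression)
  F[2-3] = -2137.2607 N (compression)
  Rx@0 = +1750.6200 N
  Ry@0 = +607.7209 N
  Ry@2 = +1517.6291 N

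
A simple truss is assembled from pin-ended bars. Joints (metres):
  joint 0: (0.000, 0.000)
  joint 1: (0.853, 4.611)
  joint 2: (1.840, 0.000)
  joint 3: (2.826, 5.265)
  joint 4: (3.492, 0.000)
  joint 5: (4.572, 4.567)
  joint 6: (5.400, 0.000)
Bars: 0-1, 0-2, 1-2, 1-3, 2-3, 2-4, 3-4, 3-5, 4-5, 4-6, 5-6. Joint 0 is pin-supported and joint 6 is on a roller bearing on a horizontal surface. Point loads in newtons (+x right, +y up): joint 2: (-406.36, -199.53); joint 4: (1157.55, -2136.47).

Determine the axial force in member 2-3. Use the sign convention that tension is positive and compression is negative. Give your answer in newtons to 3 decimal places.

-587.453

N=7 nodes, M=11 members, R=3 reactions → 2N=14, M+R=14
member 0 (0-1): L=4.6892, (cx,cy)=(0.1819,0.9833)
member 1 (0-2): L=1.8400, (cx,cy)=(1.0000,0.0000)
member 2 (1-2): L=4.7155, (cx,cy)=(0.2093,-0.9778)
member 3 (1-3): L=2.0786, (cx,cy)=(0.9492,0.3146)
member 4 (2-3): L=5.3565, (cx,cy)=(0.1841,0.9829)
member 5 (2-4): L=1.6520, (cx,cy)=(1.0000,0.0000)
member 6 (3-4): L=5.3070, (cx,cy)=(0.1255,-0.9921)
member 7 (3-5): L=1.8804, (cx,cy)=(0.9286,-0.3712)
member 8 (4-5): L=4.6930, (cx,cy)=(0.2301,0.9732)
member 9 (4-6): L=1.9080, (cx,cy)=(1.0000,0.0000)
member 10 (5-6): L=4.6415, (cx,cy)=(0.1784,-0.9840)
solve A·x = −loads:
  F[0-1] = -901.4682 N (compression)
  F[0-2] = +915.1725 N (tension)
  F[1-2] = +794.5452 N (tension)
  F[1-3] = -347.9628 N (compression)
  F[2-3] = -587.4534 N (compression)
  F[2-4] = +1595.9753 N (tension)
  F[3-4] = +915.3256 N (tension)
  F[3-5] = -595.8696 N (compression)
  F[4-5] = +1262.2606 N (tension)
  F[4-6] = +262.8083 N (tension)
  F[5-6] = -1473.2030 N (compression)
  Rx@0 = -751.1900 N
  Ry@0 = +886.4281 N
  Ry@6 = +1449.5719 N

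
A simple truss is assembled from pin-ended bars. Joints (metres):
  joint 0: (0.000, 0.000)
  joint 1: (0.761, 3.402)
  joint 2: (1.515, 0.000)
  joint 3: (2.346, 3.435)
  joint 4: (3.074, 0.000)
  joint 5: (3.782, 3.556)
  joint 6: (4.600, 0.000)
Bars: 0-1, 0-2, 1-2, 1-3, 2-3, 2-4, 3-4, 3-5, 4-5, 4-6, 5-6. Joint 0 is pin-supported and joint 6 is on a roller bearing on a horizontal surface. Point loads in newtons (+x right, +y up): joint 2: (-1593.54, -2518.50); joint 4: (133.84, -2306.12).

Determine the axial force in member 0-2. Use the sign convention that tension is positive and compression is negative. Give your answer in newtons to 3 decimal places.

-910.745

N=7 nodes, M=11 members, R=3 reactions → 2N=14, M+R=14
member 0 (0-1): L=3.4861, (cx,cy)=(0.2183,0.9759)
member 1 (0-2): L=1.5150, (cx,cy)=(1.0000,0.0000)
member 2 (1-2): L=3.4846, (cx,cy)=(0.2164,-0.9763)
member 3 (1-3): L=1.5853, (cx,cy)=(0.9998,0.0208)
member 4 (2-3): L=3.5341, (cx,cy)=(0.2351,0.9720)
member 5 (2-4): L=1.5590, (cx,cy)=(1.0000,0.0000)
member 6 (3-4): L=3.5113, (cx,cy)=(0.2073,-0.9783)
member 7 (3-5): L=1.4411, (cx,cy)=(0.9965,0.0840)
member 8 (4-5): L=3.6258, (cx,cy)=(0.1953,0.9808)
member 9 (4-6): L=1.5260, (cx,cy)=(1.0000,0.0000)
member 10 (5-6): L=3.6489, (cx,cy)=(0.2242,-0.9745)
solve A·x = −loads:
  F[0-1] = -2514.7167 N (compression)
  F[0-2] = -910.7448 N (compression)
  F[1-2] = +2490.4206 N (tension)
  F[1-3] = -1088.0768 N (compression)
  F[2-3] = +89.5933 N (tension)
  F[2-4] = +1200.6142 N (tension)
  F[3-4] = -154.9807 N (compression)
  F[3-5] = -1038.3085 N (compression)
  F[4-5] = +2505.9730 N (tension)
  F[4-6] = +545.3070 N (tension)
  F[5-6] = -2432.4633 N (compression)
  Rx@0 = +1459.7000 N
  Ry@0 = +2454.0677 N
  Ry@6 = +2370.5523 N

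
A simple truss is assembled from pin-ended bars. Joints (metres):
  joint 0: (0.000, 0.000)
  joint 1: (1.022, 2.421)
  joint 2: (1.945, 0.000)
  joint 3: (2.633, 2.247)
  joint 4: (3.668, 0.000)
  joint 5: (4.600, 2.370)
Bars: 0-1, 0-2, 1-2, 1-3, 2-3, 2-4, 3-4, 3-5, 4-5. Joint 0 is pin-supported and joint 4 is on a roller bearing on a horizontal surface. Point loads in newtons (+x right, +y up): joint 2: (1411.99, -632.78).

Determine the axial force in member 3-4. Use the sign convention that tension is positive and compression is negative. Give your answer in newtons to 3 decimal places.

N=6 nodes, M=9 members, R=3 reactions → 2N=12, M+R=12
member 0 (0-1): L=2.6279, (cx,cy)=(0.3889,0.9213)
member 1 (0-2): L=1.9450, (cx,cy)=(1.0000,0.0000)
member 2 (1-2): L=2.5910, (cx,cy)=(0.3562,-0.9344)
member 3 (1-3): L=1.6204, (cx,cy)=(0.9942,-0.1074)
member 4 (2-3): L=2.3500, (cx,cy)=(0.2928,0.9562)
member 5 (2-4): L=1.7230, (cx,cy)=(1.0000,0.0000)
member 6 (3-4): L=2.4739, (cx,cy)=(0.4184,-0.9083)
member 7 (3-5): L=1.9708, (cx,cy)=(0.9981,0.0624)
member 8 (4-5): L=2.5467, (cx,cy)=(0.3660,0.9306)
solve A·x = −loads:
  F[0-1] = -322.6402 N (compression)
  F[0-2] = +1537.4672 N (tension)
  F[1-2] = +346.8987 N (tension)
  F[1-3] = -250.5035 N (compression)
  F[2-3] = +322.7826 N (tension)
  F[2-4] = +154.5540 N (tension)
  F[3-4] = -369.4230 N (compression)
  F[3-5] = -0.0000 N (compression)
  F[4-5] = +0.0000 N (tension)
  Rx@0 = -1411.9900 N
  Ry@0 = +297.2410 N
  Ry@4 = +335.5390 N

-369.423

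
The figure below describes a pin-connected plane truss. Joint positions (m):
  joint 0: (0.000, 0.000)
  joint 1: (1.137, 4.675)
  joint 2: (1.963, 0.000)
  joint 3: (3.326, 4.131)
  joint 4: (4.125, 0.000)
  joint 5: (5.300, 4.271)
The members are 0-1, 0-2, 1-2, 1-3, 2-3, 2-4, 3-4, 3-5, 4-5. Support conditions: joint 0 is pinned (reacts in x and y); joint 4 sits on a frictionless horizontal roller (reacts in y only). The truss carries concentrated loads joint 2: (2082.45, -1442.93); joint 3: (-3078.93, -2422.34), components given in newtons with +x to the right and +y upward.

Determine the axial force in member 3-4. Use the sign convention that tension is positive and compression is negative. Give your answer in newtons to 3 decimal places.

451.830

N=6 nodes, M=9 members, R=3 reactions → 2N=12, M+R=12
member 0 (0-1): L=4.8113, (cx,cy)=(0.2363,0.9717)
member 1 (0-2): L=1.9630, (cx,cy)=(1.0000,0.0000)
member 2 (1-2): L=4.7474, (cx,cy)=(0.1740,-0.9847)
member 3 (1-3): L=2.2556, (cx,cy)=(0.9705,-0.2412)
member 4 (2-3): L=4.3500, (cx,cy)=(0.3133,0.9496)
member 5 (2-4): L=2.1620, (cx,cy)=(1.0000,0.0000)
member 6 (3-4): L=4.2076, (cx,cy)=(0.1899,-0.9818)
member 7 (3-5): L=1.9790, (cx,cy)=(0.9975,0.0707)
member 8 (4-5): L=4.4297, (cx,cy)=(0.2653,0.9642)
solve A·x = −loads:
  F[0-1] = -4434.4838 N (compression)
  F[0-2] = +51.4761 N (tension)
  F[1-2] = +4853.1821 N (tension)
  F[1-3] = -1949.9199 N (compression)
  F[2-3] = -3513.1349 N (compression)
  F[2-4] = -85.8008 N (compression)
  F[3-4] = +451.8300 N (tension)
  F[3-5] = +0.0000 N (tension)
  F[4-5] = -0.0000 N (compression)
  Rx@0 = +996.4800 N
  Ry@0 = +4308.8786 N
  Ry@4 = -443.6086 N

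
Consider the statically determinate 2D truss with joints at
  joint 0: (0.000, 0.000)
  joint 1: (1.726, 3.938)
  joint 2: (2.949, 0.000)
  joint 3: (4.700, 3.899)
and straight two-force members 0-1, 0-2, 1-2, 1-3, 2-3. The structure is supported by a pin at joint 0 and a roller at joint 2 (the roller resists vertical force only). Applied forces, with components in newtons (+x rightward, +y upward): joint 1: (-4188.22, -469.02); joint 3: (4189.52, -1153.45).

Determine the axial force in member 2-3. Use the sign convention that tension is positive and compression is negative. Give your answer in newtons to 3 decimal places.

-1197.150

N=4 nodes, M=5 members, R=3 reactions → 2N=8, M+R=8
member 0 (0-1): L=4.2996, (cx,cy)=(0.4014,0.9159)
member 1 (0-2): L=2.9490, (cx,cy)=(1.0000,0.0000)
member 2 (1-2): L=4.1235, (cx,cy)=(0.2966,-0.9550)
member 3 (1-3): L=2.9743, (cx,cy)=(0.9999,-0.0131)
member 4 (2-3): L=4.2741, (cx,cy)=(0.4097,0.9122)
solve A·x = −loads:
  F[0-1] = +476.7962 N (tension)
  F[0-2] = -190.0997 N (compression)
  F[1-2] = -1012.6485 N (compression)
  F[1-3] = +4680.3634 N (tension)
  F[2-3] = -1197.1500 N (compression)
  Rx@0 = -1.3000 N
  Ry@0 = -436.6930 N
  Ry@2 = +2059.1630 N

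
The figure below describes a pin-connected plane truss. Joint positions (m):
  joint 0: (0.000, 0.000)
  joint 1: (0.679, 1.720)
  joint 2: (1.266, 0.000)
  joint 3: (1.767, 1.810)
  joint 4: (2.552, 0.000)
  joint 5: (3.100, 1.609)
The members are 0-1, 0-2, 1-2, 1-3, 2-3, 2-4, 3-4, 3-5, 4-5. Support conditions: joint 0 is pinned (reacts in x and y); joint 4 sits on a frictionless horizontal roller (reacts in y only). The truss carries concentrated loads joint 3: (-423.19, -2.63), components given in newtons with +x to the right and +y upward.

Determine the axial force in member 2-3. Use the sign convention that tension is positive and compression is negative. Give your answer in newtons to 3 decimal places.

N=6 nodes, M=9 members, R=3 reactions → 2N=12, M+R=12
member 0 (0-1): L=1.8492, (cx,cy)=(0.3672,0.9301)
member 1 (0-2): L=1.2660, (cx,cy)=(1.0000,0.0000)
member 2 (1-2): L=1.8174, (cx,cy)=(0.3230,-0.9464)
member 3 (1-3): L=1.0917, (cx,cy)=(0.9966,0.0824)
member 4 (2-3): L=1.8781, (cx,cy)=(0.2668,0.9638)
member 5 (2-4): L=1.2860, (cx,cy)=(1.0000,0.0000)
member 6 (3-4): L=1.9729, (cx,cy)=(0.3979,-0.9174)
member 7 (3-5): L=1.3481, (cx,cy)=(0.9888,-0.1491)
member 8 (4-5): L=1.6998, (cx,cy)=(0.3224,0.9466)
solve A·x = −loads:
  F[0-1] = -323.5574 N (compression)
  F[0-2] = -304.3826 N (compression)
  F[1-2] = +299.1691 N (tension)
  F[1-3] = -216.1712 N (compression)
  F[2-3] = -293.7807 N (compression)
  F[2-4] = -129.3843 N (compression)
  F[3-4] = +325.1744 N (tension)
  F[3-5] = -0.0000 N (compression)
  F[4-5] = +0.0000 N (tension)
  Rx@0 = +423.1900 N
  Ry@0 = +300.9555 N
  Ry@4 = -298.3255 N

-293.781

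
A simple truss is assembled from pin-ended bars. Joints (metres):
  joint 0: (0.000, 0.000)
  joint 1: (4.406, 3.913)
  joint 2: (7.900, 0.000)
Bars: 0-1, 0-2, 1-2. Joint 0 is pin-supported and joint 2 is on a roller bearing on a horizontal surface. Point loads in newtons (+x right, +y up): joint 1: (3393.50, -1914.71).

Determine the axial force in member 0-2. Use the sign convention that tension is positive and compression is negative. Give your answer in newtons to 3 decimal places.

2454.400

N=3 nodes, M=3 members, R=3 reactions → 2N=6, M+R=6
member 0 (0-1): L=5.8927, (cx,cy)=(0.7477,0.6640)
member 1 (0-2): L=7.9000, (cx,cy)=(1.0000,0.0000)
member 2 (1-2): L=5.2459, (cx,cy)=(0.6660,-0.7459)
solve A·x = −loads:
  F[0-1] = +1255.9858 N (tension)
  F[0-2] = +2454.4000 N (tension)
  F[1-2] = -3685.0514 N (compression)
  Rx@0 = -3393.5000 N
  Ry@0 = -834.0214 N
  Ry@2 = +2748.7314 N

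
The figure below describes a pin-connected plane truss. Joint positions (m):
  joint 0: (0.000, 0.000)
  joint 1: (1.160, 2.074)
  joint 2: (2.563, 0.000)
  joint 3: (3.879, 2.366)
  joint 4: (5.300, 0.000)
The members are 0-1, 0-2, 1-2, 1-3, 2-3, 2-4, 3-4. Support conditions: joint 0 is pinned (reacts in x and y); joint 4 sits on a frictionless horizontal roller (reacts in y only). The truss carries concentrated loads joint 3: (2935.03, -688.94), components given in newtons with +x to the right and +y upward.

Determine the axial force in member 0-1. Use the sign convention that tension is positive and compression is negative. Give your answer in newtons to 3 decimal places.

1289.613

N=5 nodes, M=7 members, R=3 reactions → 2N=10, M+R=10
member 0 (0-1): L=2.3764, (cx,cy)=(0.4881,0.8728)
member 1 (0-2): L=2.5630, (cx,cy)=(1.0000,0.0000)
member 2 (1-2): L=2.5040, (cx,cy)=(0.5603,-0.8283)
member 3 (1-3): L=2.7346, (cx,cy)=(0.9943,0.1068)
member 4 (2-3): L=2.7074, (cx,cy)=(0.4861,0.8739)
member 5 (2-4): L=2.7370, (cx,cy)=(1.0000,0.0000)
member 6 (3-4): L=2.7599, (cx,cy)=(0.5149,-0.8573)
solve A·x = −loads:
  F[0-1] = +1289.6126 N (tension)
  F[0-2] = +2305.5159 N (tension)
  F[1-2] = -1190.7424 N (compression)
  F[1-3] = +1304.1543 N (tension)
  F[2-3] = +1128.5699 N (tension)
  F[2-4] = +1089.7543 N (tension)
  F[3-4] = -2116.5675 N (compression)
  Rx@0 = -2935.0300 N
  Ry@0 = -1125.5278 N
  Ry@4 = +1814.4678 N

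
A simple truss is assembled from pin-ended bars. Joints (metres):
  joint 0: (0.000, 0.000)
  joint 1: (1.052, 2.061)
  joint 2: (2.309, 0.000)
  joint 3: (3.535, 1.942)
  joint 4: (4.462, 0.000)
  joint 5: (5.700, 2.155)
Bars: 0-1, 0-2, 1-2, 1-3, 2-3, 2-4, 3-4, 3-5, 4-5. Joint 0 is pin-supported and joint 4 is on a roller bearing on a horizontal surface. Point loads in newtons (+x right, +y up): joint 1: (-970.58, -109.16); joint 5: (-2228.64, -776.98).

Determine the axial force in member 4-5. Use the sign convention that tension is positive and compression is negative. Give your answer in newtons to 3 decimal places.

-681.730

N=6 nodes, M=9 members, R=3 reactions → 2N=12, M+R=12
member 0 (0-1): L=2.3140, (cx,cy)=(0.4546,0.8907)
member 1 (0-2): L=2.3090, (cx,cy)=(1.0000,0.0000)
member 2 (1-2): L=2.4141, (cx,cy)=(0.5207,-0.8537)
member 3 (1-3): L=2.4858, (cx,cy)=(0.9989,-0.0479)
member 4 (2-3): L=2.2966, (cx,cy)=(0.5338,0.8456)
member 5 (2-4): L=2.1530, (cx,cy)=(1.0000,0.0000)
member 6 (3-4): L=2.1519, (cx,cy)=(0.4308,-0.9025)
member 7 (3-5): L=2.1755, (cx,cy)=(0.9952,0.0979)
member 8 (4-5): L=2.4853, (cx,cy)=(0.4981,0.8671)
solve A·x = −loads:
  F[0-1] = -1563.4338 N (compression)
  F[0-2] = -2488.4341 N (compression)
  F[1-2] = +1533.4546 N (tension)
  F[1-3] = -539.2876 N (compression)
  F[2-3] = -1548.2342 N (compression)
  F[2-4] = -863.4781 N (compression)
  F[3-4] = +1216.1338 N (tension)
  F[3-5] = -1898.1698 N (compression)
  F[4-5] = -681.7295 N (compression)
  Rx@0 = +3199.2200 N
  Ry@0 = +1392.5188 N
  Ry@4 = -506.3788 N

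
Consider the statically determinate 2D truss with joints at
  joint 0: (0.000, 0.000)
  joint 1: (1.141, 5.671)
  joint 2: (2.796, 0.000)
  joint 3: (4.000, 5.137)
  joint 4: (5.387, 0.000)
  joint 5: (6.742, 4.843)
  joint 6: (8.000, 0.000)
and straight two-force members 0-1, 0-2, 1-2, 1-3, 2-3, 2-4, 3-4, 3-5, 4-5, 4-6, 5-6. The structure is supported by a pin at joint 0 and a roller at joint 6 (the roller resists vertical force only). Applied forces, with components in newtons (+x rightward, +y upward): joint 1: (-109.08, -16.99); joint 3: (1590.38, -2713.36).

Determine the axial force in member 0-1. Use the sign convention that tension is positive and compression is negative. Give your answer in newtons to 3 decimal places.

-435.912

N=7 nodes, M=11 members, R=3 reactions → 2N=14, M+R=14
member 0 (0-1): L=5.7846, (cx,cy)=(0.1972,0.9804)
member 1 (0-2): L=2.7960, (cx,cy)=(1.0000,0.0000)
member 2 (1-2): L=5.9076, (cx,cy)=(0.2801,-0.9600)
member 3 (1-3): L=2.9084, (cx,cy)=(0.9830,-0.1836)
member 4 (2-3): L=5.2762, (cx,cy)=(0.2282,0.9736)
member 5 (2-4): L=2.5910, (cx,cy)=(1.0000,0.0000)
member 6 (3-4): L=5.3210, (cx,cy)=(0.2607,-0.9654)
member 7 (3-5): L=2.7577, (cx,cy)=(0.9943,-0.1066)
member 8 (4-5): L=5.0290, (cx,cy)=(0.2694,0.9630)
member 9 (4-6): L=2.6130, (cx,cy)=(1.0000,0.0000)
member 10 (5-6): L=5.0037, (cx,cy)=(0.2514,-0.9679)
solve A·x = −loads:
  F[0-1] = -435.9121 N (compression)
  F[0-2] = +1567.2821 N (tension)
  F[1-2] = +447.3670 N (tension)
  F[1-3] = -103.9996 N (compression)
  F[2-3] = -441.0907 N (compression)
  F[2-4] = +1793.2660 N (tension)
  F[3-4] = -2251.4902 N (compression)
  F[3-5] = -1213.2901 N (compression)
  F[4-5] = +2257.1268 N (tension)
  F[4-6] = +598.2194 N (tension)
  F[5-6] = -2379.4293 N (compression)
  Rx@0 = -1481.3000 N
  Ry@0 = +427.3481 N
  Ry@6 = +2303.0019 N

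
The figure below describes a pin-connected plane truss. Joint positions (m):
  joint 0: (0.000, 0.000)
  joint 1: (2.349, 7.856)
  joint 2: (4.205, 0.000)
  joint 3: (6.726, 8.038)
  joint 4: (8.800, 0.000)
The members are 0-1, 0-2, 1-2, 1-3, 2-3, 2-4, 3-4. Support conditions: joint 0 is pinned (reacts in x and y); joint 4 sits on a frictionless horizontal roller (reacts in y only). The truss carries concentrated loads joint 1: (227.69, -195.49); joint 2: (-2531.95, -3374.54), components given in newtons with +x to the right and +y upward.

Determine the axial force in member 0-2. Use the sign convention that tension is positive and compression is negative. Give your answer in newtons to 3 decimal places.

-1795.323

N=5 nodes, M=7 members, R=3 reactions → 2N=10, M+R=10
member 0 (0-1): L=8.1997, (cx,cy)=(0.2865,0.9581)
member 1 (0-2): L=4.2050, (cx,cy)=(1.0000,0.0000)
member 2 (1-2): L=8.0723, (cx,cy)=(0.2299,-0.9732)
member 3 (1-3): L=4.3808, (cx,cy)=(0.9991,0.0415)
member 4 (2-3): L=8.4241, (cx,cy)=(0.2993,0.9542)
member 5 (2-4): L=4.5950, (cx,cy)=(1.0000,0.0000)
member 6 (3-4): L=8.3013, (cx,cy)=(0.2498,-0.9683)
solve A·x = −loads:
  F[0-1] = -1776.5484 N (compression)
  F[0-2] = -1795.3232 N (compression)
  F[1-2] = +1501.8475 N (tension)
  F[1-3] = -1082.8711 N (compression)
  F[2-3] = +2004.8069 N (tension)
  F[2-4] = +481.9743 N (tension)
  F[3-4] = -1929.1195 N (compression)
  Rx@0 = +2304.2600 N
  Ry@0 = +1702.0892 N
  Ry@4 = +1867.9408 N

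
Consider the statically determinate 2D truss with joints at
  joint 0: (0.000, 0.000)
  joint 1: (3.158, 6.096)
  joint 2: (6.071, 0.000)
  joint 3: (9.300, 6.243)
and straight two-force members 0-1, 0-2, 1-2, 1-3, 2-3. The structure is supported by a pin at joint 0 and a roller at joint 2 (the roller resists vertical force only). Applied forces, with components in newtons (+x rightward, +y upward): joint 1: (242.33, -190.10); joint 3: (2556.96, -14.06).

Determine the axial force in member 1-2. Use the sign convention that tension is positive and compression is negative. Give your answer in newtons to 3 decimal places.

-3232.881

N=4 nodes, M=5 members, R=3 reactions → 2N=8, M+R=8
member 0 (0-1): L=6.8654, (cx,cy)=(0.4600,0.8879)
member 1 (0-2): L=6.0710, (cx,cy)=(1.0000,0.0000)
member 2 (1-2): L=6.7562, (cx,cy)=(0.4312,-0.9023)
member 3 (1-3): L=6.1438, (cx,cy)=(0.9997,0.0239)
member 4 (2-3): L=7.0286, (cx,cy)=(0.4594,0.8882)
solve A·x = −loads:
  F[0-1] = +3141.0194 N (tension)
  F[0-2] = +1354.4666 N (tension)
  F[1-2] = -3232.8806 N (compression)
  F[1-3] = +2597.1159 N (tension)
  F[2-3] = -85.7895 N (compression)
  Rx@0 = -2799.2900 N
  Ry@0 = -2788.9941 N
  Ry@2 = +2993.1541 N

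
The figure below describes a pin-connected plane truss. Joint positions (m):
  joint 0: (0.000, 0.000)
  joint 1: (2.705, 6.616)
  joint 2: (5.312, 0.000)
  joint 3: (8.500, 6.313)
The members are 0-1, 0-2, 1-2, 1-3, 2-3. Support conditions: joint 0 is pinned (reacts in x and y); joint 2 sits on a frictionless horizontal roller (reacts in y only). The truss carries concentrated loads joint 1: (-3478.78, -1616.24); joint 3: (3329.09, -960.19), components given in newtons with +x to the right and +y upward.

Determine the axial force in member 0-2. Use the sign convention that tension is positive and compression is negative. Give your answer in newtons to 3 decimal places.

92.878

N=4 nodes, M=5 members, R=3 reactions → 2N=8, M+R=8
member 0 (0-1): L=7.1476, (cx,cy)=(0.3784,0.9256)
member 1 (0-2): L=5.3120, (cx,cy)=(1.0000,0.0000)
member 2 (1-2): L=7.1111, (cx,cy)=(0.3666,-0.9304)
member 3 (1-3): L=5.8029, (cx,cy)=(0.9986,-0.0522)
member 4 (2-3): L=7.0723, (cx,cy)=(0.4508,0.8926)
solve A·x = −loads:
  F[0-1] = -640.9547 N (compression)
  F[0-2] = +92.8778 N (tension)
  F[1-2] = -1308.3402 N (compression)
  F[1-3] = +3720.9379 N (tension)
  F[2-3] = -858.0190 N (compression)
  Rx@0 = +149.6900 N
  Ry@0 = +593.2822 N
  Ry@2 = +1983.1478 N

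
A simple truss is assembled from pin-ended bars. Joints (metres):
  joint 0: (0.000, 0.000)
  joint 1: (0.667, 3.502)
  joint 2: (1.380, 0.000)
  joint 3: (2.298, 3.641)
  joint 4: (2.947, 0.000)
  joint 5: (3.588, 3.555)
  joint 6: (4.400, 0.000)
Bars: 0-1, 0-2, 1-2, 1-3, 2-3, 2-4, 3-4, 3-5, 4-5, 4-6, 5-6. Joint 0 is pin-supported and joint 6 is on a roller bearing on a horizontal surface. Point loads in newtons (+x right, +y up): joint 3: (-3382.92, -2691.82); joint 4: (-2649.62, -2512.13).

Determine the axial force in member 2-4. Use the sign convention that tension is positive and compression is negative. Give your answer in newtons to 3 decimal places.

N=7 nodes, M=11 members, R=3 reactions → 2N=14, M+R=14
member 0 (0-1): L=3.5650, (cx,cy)=(0.1871,0.9823)
member 1 (0-2): L=1.3800, (cx,cy)=(1.0000,0.0000)
member 2 (1-2): L=3.5738, (cx,cy)=(0.1995,-0.9799)
member 3 (1-3): L=1.6369, (cx,cy)=(0.9964,0.0849)
member 4 (2-3): L=3.7549, (cx,cy)=(0.2445,0.9697)
member 5 (2-4): L=1.5670, (cx,cy)=(1.0000,0.0000)
member 6 (3-4): L=3.6984, (cx,cy)=(0.1755,-0.9845)
member 7 (3-5): L=1.2929, (cx,cy)=(0.9978,-0.0665)
member 8 (4-5): L=3.6123, (cx,cy)=(0.1774,0.9841)
member 9 (4-6): L=1.4530, (cx,cy)=(1.0000,0.0000)
member 10 (5-6): L=3.6466, (cx,cy)=(0.2227,-0.9749)
solve A·x = −loads:
  F[0-1] = -5003.2482 N (compression)
  F[0-2] = -5096.4362 N (compression)
  F[1-2] = +4850.1561 N (tension)
  F[1-3] = -1910.6351 N (compression)
  F[2-3] = -4901.3855 N (compression)
  F[2-4] = -2930.5266 N (compression)
  F[3-4] = +2266.0211 N (tension)
  F[3-5] = -116.9981 N (compression)
  F[4-5] = +285.8071 N (tension)
  F[4-6] = +66.0230 N (tension)
  F[5-6] = -296.4984 N (compression)
  Rx@0 = +6032.5400 N
  Ry@0 = +4914.8960 N
  Ry@6 = +289.0540 N

-2930.527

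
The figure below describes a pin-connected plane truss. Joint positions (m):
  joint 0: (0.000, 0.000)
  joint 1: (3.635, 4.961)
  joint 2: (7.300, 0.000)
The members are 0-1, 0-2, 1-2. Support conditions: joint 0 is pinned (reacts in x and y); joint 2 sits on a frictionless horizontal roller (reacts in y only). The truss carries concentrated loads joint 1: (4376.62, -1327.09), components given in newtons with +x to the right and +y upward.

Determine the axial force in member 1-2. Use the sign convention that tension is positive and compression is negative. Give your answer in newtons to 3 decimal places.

-4519.509

N=3 nodes, M=3 members, R=3 reactions → 2N=6, M+R=6
member 0 (0-1): L=6.1502, (cx,cy)=(0.5910,0.8066)
member 1 (0-2): L=7.3000, (cx,cy)=(1.0000,0.0000)
member 2 (1-2): L=6.1680, (cx,cy)=(0.5942,-0.8043)
solve A·x = −loads:
  F[0-1] = +2861.2805 N (tension)
  F[0-2] = +2685.4906 N (tension)
  F[1-2] = -4519.5094 N (compression)
  Rx@0 = -4376.6200 N
  Ry@0 = -2308.0311 N
  Ry@2 = +3635.1211 N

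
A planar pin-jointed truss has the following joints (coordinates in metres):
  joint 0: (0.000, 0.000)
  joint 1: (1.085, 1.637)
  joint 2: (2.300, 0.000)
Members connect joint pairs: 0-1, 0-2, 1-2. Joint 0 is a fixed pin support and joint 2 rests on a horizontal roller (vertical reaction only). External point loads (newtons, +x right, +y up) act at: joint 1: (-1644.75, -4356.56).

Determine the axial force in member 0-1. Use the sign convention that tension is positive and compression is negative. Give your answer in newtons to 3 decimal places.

-4165.428

N=3 nodes, M=3 members, R=3 reactions → 2N=6, M+R=6
member 0 (0-1): L=1.9639, (cx,cy)=(0.5525,0.8335)
member 1 (0-2): L=2.3000, (cx,cy)=(1.0000,0.0000)
member 2 (1-2): L=2.0386, (cx,cy)=(0.5960,-0.8030)
solve A·x = −loads:
  F[0-1] = -4165.4283 N (compression)
  F[0-2] = +656.5059 N (tension)
  F[1-2] = -1101.5388 N (compression)
  Rx@0 = +1644.7500 N
  Ry@0 = +3472.0331 N
  Ry@2 = +884.5269 N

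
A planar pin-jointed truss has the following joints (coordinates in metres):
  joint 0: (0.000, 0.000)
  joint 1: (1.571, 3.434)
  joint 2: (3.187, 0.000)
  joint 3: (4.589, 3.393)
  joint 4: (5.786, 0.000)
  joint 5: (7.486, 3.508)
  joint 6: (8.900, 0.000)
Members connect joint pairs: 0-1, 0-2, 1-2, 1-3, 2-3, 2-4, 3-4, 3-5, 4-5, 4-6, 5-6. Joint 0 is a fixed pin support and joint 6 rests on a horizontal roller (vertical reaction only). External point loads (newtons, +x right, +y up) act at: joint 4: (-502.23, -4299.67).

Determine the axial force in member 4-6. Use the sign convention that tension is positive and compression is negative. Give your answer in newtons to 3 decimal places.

N=7 nodes, M=11 members, R=3 reactions → 2N=14, M+R=14
member 0 (0-1): L=3.7763, (cx,cy)=(0.4160,0.9094)
member 1 (0-2): L=3.1870, (cx,cy)=(1.0000,0.0000)
member 2 (1-2): L=3.7952, (cx,cy)=(0.4258,-0.9048)
member 3 (1-3): L=3.0183, (cx,cy)=(0.9999,-0.0136)
member 4 (2-3): L=3.6712, (cx,cy)=(0.3819,0.9242)
member 5 (2-4): L=2.5990, (cx,cy)=(1.0000,0.0000)
member 6 (3-4): L=3.5980, (cx,cy)=(0.3327,-0.9430)
member 7 (3-5): L=2.8993, (cx,cy)=(0.9992,0.0397)
member 8 (4-5): L=3.8982, (cx,cy)=(0.4361,0.8999)
member 9 (4-6): L=3.1140, (cx,cy)=(1.0000,0.0000)
member 10 (5-6): L=3.7823, (cx,cy)=(0.3739,-0.9275)
solve A·x = −loads:
  F[0-1] = -1654.3570 N (compression)
  F[0-2] = +186.0095 N (tension)
  F[1-2] = +1683.7527 N (tension)
  F[1-3] = -1405.3061 N (compression)
  F[2-3] = -1648.4265 N (compression)
  F[2-4] = +1532.4585 N (tension)
  F[3-4] = +1488.7763 N (tension)
  F[3-5] = -2531.9809 N (compression)
  F[4-5] = +3217.8032 N (tension)
  F[4-6] = +1126.7132 N (tension)
  F[5-6] = -3013.8031 N (compression)
  Rx@0 = +502.2300 N
  Ry@0 = +1504.4014 N
  Ry@6 = +2795.2686 N

1126.713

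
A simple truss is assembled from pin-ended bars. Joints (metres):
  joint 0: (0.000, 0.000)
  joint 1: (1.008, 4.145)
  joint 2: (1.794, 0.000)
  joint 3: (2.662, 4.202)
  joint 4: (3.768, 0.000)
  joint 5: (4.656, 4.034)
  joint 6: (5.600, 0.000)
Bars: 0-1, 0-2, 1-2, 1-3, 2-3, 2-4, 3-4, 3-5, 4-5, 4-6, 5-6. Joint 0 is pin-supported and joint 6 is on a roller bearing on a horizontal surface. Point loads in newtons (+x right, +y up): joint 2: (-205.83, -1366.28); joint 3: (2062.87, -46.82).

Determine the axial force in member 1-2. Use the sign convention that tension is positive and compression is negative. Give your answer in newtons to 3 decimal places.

-596.371

N=7 nodes, M=11 members, R=3 reactions → 2N=14, M+R=14
member 0 (0-1): L=4.2658, (cx,cy)=(0.2363,0.9717)
member 1 (0-2): L=1.7940, (cx,cy)=(1.0000,0.0000)
member 2 (1-2): L=4.2189, (cx,cy)=(0.1863,-0.9825)
member 3 (1-3): L=1.6550, (cx,cy)=(0.9994,0.0344)
member 4 (2-3): L=4.2907, (cx,cy)=(0.2023,0.9793)
member 5 (2-4): L=1.9740, (cx,cy)=(1.0000,0.0000)
member 6 (3-4): L=4.3451, (cx,cy)=(0.2545,-0.9671)
member 7 (3-5): L=2.0011, (cx,cy)=(0.9965,-0.0840)
member 8 (4-5): L=4.1306, (cx,cy)=(0.2150,0.9766)
member 9 (4-6): L=1.8320, (cx,cy)=(1.0000,0.0000)
member 10 (5-6): L=4.1430, (cx,cy)=(0.2279,-0.9737)
solve A·x = −loads:
  F[0-1] = +612.0766 N (tension)
  F[0-2] = +1712.4077 N (tension)
  F[1-2] = -596.3711 N (compression)
  F[1-3] = +255.8917 N (tension)
  F[2-3] = +1993.4255 N (tension)
  F[2-4] = +1403.8655 N (tension)
  F[3-4] = -1998.2333 N (compression)
  F[3-5] = -898.4098 N (compression)
  F[4-5] = +1978.6822 N (tension)
  F[4-6] = +469.8572 N (tension)
  F[5-6] = -2062.0862 N (compression)
  Rx@0 = -1857.0400 N
  Ry@0 = -594.7430 N
  Ry@6 = +2007.8430 N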